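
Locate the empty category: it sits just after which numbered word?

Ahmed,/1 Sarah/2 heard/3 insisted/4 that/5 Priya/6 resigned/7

The displaced element is "Ahmed" (word 1).
It is linked across 1 clause boundary (Ø).
It functions as the subject of "insisted", so the gap sits immediately after word 3 ("heard").
Base order: Sarah heard Ahmed insisted that Priya resigned.

3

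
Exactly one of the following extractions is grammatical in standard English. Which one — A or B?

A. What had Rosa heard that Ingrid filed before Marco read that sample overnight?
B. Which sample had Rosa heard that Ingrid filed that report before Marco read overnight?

A

In B, the wh-phrase is extracted from inside an adjunct island (introduced by "before"), which blocks movement.
In A, the extraction path crosses only that-complement boundaries, which are transparent.
So A is grammatical.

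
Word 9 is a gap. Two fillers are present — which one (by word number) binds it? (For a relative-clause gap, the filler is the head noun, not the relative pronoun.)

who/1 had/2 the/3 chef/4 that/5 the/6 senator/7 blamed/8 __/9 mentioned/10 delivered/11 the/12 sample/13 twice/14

The marked gap is inside the relative clause, the direct object of "blamed".
Its filler is the head noun "chef" (via "that"), at word 4.
(The other dependency links word 1 to a gap after word 10.)

4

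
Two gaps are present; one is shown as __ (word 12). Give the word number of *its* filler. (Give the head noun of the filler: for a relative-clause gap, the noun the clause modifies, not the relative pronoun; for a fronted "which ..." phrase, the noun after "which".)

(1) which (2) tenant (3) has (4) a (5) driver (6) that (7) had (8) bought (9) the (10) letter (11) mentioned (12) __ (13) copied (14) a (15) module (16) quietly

2

The marked gap is the subject of "copied".
Its filler is the fronted wh-phrase "which tenant", at word 2.
(The other dependency links word 5 to a gap after word 6.)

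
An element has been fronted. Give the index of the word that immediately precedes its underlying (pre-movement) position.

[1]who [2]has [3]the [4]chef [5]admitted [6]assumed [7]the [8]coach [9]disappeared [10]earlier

The displaced element is "who" (word 1).
It is linked across 1 clause boundary (Ø).
It functions as the subject of "assumed", so the gap sits immediately after word 5 ("admitted").
Base order: The chef has admitted that who assumed the coach disappeared earlier.

5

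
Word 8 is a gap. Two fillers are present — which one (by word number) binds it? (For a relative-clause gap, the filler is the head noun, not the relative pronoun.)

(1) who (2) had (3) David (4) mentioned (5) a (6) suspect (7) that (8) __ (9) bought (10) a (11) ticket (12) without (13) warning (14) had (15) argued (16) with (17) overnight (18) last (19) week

The marked gap is inside the relative clause, the subject of "bought".
Its filler is the head noun "suspect" (via "that"), at word 6.
(The other dependency links word 1 to a gap after word 16.)

6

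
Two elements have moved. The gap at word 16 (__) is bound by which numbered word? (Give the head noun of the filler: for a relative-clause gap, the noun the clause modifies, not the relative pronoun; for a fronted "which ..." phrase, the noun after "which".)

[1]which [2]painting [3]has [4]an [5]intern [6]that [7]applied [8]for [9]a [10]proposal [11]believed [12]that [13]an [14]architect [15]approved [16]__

2

The marked gap is the direct object of "approved".
Its filler is the fronted wh-phrase "which painting", at word 2.
(The other dependency links word 5 to a gap after word 6.)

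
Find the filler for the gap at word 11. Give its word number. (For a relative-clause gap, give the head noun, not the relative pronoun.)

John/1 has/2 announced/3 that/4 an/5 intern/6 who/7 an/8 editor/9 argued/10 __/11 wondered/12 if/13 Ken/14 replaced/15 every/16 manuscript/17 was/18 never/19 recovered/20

6

The gap at 11 is the subject of "wondered", inside a relative clause.
The relative pronoun is "who" (word 7); it is bound by the head noun immediately before it.
Its filler is the head noun "intern", at word 6.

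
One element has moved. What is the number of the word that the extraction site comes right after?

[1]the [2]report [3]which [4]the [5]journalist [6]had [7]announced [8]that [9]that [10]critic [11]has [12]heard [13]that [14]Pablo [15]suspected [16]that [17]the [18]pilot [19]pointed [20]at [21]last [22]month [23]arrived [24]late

The displaced element is "the report" (word 2).
It is linked across 3 clause boundaries (that → that → that).
It functions as the object of the preposition "at" of "pointed", so the gap sits immediately after word 20 ("at").
Base order: The journalist had announced that that critic has heard that Pablo suspected that the pilot pointed at the report last month.

20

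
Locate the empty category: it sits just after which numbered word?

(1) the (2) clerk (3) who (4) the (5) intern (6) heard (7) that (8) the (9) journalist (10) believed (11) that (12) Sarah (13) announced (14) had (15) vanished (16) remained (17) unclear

The displaced element is "the clerk" (word 2).
It is linked across 3 clause boundaries (that → that → Ø).
It functions as the subject of "vanished", so the gap sits immediately after word 13 ("announced").
Base order: The intern heard that the journalist believed that Sarah announced the clerk had vanished.

13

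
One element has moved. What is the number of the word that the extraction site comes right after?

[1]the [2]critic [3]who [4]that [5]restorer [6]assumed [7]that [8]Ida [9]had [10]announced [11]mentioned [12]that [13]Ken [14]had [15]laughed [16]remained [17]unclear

10

The displaced element is "the critic" (word 2).
It is linked across 2 clause boundaries (that → Ø).
It functions as the subject of "mentioned", so the gap sits immediately after word 10 ("announced").
Base order: That restorer assumed that Ida had announced that the critic mentioned that Ken had laughed.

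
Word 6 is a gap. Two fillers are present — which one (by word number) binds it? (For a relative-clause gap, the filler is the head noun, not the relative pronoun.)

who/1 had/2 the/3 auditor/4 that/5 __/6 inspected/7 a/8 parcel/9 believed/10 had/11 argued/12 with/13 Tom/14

4

The marked gap is inside the relative clause, the subject of "inspected".
Its filler is the head noun "auditor" (via "that"), at word 4.
(The other dependency links word 1 to a gap after word 10.)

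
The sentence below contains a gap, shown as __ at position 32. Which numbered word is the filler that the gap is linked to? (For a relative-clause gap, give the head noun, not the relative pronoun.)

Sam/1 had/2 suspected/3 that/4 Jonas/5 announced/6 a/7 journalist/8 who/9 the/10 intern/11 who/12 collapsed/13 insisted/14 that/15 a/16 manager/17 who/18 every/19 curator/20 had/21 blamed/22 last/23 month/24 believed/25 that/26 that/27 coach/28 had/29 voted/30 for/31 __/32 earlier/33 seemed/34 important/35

8

The gap at 32 is the prepositional object of "voted", inside a relative clause.
The relative pronoun is "who" (word 9); it is bound by the head noun immediately before it.
Its filler is the head noun "journalist", at word 8.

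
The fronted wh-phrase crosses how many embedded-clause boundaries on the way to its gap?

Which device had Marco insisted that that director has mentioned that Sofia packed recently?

"which device" is extracted from the object of "packed".
Boundaries crossed, outermost first: [that], [that] — 2 in total.

2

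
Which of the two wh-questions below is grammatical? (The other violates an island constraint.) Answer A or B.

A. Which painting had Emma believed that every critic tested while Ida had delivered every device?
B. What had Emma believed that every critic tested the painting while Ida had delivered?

A

In B, the wh-phrase is extracted from inside an adjunct island (introduced by "while"), which blocks movement.
In A, the extraction path crosses only that-complement boundaries, which are transparent.
So A is grammatical.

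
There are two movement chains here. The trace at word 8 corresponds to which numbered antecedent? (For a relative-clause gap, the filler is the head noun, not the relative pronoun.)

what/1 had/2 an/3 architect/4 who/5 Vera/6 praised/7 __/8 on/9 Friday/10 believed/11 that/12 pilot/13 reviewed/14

4

The marked gap is inside the relative clause, the direct object of "praised".
Its filler is the head noun "architect" (via "who"), at word 4.
(The other dependency links word 1 to a gap after word 14.)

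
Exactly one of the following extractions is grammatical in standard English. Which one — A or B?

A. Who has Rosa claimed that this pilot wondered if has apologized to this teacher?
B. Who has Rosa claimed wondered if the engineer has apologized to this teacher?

B

In A, the wh-phrase is extracted from inside a wh-island (introduced by "if"), which blocks movement.
In B, the extraction path crosses only that-complement boundaries, which are transparent.
So B is grammatical.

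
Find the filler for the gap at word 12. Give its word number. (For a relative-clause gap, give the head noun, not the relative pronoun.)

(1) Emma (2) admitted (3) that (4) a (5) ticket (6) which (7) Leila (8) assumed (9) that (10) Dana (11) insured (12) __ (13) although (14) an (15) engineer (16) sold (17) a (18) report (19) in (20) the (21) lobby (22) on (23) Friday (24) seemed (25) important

5

The gap at 12 is the object of "insured", inside a relative clause.
The relative pronoun is "which" (word 6); it is bound by the head noun immediately before it.
Its filler is the head noun "ticket", at word 5.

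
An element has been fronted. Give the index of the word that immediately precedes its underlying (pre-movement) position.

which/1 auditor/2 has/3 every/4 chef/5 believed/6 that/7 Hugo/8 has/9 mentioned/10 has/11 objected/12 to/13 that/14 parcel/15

The displaced element is "which auditor" (word 2).
It is linked across 2 clause boundaries (that → Ø).
It functions as the subject of "objected", so the gap sits immediately after word 10 ("mentioned").
Base order: Every chef has believed that Hugo has mentioned that which auditor has objected to that parcel.

10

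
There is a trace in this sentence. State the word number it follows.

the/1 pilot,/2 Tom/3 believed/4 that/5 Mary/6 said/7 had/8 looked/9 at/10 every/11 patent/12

7

The displaced element is "the pilot" (word 2).
It is linked across 2 clause boundaries (that → Ø).
It functions as the subject of "looked", so the gap sits immediately after word 7 ("said").
Base order: Tom believed that Mary said that the pilot had looked at every patent.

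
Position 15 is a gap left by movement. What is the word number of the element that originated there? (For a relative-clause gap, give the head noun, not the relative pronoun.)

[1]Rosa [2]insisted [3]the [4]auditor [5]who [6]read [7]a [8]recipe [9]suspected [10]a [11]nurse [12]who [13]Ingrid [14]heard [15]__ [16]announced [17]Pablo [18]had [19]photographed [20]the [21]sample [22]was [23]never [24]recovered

The gap at 15 is the subject of "announced", inside a relative clause.
The relative pronoun is "who" (word 12); it is bound by the head noun immediately before it.
Its filler is the head noun "nurse", at word 11.

11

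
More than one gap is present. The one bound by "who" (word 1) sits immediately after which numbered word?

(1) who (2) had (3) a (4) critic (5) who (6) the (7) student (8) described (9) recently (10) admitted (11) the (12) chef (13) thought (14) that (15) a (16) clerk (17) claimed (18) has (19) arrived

The displaced element is "who" (word 1).
It is linked across 3 clause boundaries (Ø → that → Ø).
It functions as the subject of "arrived", so the gap sits immediately after word 17 ("claimed").
Base order: A critic who the student described recently had admitted the chef thought that a clerk claimed who has arrived.

17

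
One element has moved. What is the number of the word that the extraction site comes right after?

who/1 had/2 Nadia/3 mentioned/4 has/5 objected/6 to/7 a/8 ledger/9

4

The displaced element is "who" (word 1).
It is linked across 1 clause boundary (Ø).
It functions as the subject of "objected", so the gap sits immediately after word 4 ("mentioned").
Base order: Nadia had mentioned that who has objected to a ledger.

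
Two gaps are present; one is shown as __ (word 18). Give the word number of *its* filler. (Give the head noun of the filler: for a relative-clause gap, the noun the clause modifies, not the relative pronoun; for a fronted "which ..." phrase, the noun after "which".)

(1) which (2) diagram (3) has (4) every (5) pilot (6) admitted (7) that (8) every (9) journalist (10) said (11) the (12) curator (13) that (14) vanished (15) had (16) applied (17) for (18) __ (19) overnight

The marked gap is the object of the preposition "for" of "applied".
Its filler is the fronted wh-phrase "which diagram", at word 2.
(The other dependency links word 12 to a gap after word 13.)

2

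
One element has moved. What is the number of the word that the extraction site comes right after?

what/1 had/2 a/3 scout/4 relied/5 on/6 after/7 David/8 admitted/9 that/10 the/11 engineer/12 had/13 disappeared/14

6

The displaced element is "what" (word 1).
It functions as the object of the preposition "on" of "relied", so the gap sits immediately after word 6 ("on").
Base order: A scout had relied on what after David admitted that the engineer had disappeared.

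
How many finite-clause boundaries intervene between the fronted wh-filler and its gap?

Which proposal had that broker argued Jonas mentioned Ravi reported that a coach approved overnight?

"which proposal" is extracted from the object of "approved".
Boundaries crossed, outermost first: [Ø], [Ø], [that] — 3 in total.

3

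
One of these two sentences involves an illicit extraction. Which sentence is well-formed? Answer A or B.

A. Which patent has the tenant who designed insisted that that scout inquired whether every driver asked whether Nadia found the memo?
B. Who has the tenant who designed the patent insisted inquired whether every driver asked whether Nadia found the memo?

In A, the wh-phrase is extracted from inside a complex-NP island (relative clause) (introduced by "who"), which blocks movement.
In B, the extraction path crosses only that-complement boundaries, which are transparent.
So B is grammatical.

B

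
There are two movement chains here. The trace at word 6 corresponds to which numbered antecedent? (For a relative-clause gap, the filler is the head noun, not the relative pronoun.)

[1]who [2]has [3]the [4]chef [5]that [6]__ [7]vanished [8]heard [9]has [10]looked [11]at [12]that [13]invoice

The marked gap is inside the relative clause, the subject of "vanished".
Its filler is the head noun "chef" (via "that"), at word 4.
(The other dependency links word 1 to a gap after word 8.)

4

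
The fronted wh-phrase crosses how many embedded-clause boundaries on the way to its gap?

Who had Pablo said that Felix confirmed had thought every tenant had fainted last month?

2

"who" is extracted from the subject of "thought".
Boundaries crossed, outermost first: [that], [Ø] — 2 in total.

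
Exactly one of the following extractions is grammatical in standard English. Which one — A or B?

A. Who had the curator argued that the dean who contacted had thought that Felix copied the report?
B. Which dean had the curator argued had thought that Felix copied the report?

B

In A, the wh-phrase is extracted from inside a complex-NP island (relative clause) (introduced by "who"), which blocks movement.
In B, the extraction path crosses only that-complement boundaries, which are transparent.
So B is grammatical.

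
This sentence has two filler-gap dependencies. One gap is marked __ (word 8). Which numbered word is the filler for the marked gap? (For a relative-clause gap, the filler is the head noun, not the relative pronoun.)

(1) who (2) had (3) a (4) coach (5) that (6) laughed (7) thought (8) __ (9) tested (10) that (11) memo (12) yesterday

1

The marked gap is the subject of "tested".
Its filler is the fronted wh-phrase "who", at word 1.
(The other dependency links word 4 to a gap after word 5.)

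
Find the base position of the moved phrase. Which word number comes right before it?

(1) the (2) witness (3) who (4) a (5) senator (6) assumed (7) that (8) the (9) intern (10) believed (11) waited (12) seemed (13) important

10

The displaced element is "the witness" (word 2).
It is linked across 2 clause boundaries (that → Ø).
It functions as the subject of "waited", so the gap sits immediately after word 10 ("believed").
Base order: A senator assumed that the intern believed that the witness waited.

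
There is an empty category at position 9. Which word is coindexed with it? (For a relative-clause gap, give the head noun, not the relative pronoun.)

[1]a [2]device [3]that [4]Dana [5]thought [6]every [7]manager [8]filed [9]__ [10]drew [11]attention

The gap at 9 is the object of "filed", inside a relative clause.
The relative pronoun is "that" (word 3); it is bound by the head noun immediately before it.
Its filler is the head noun "device", at word 2.

2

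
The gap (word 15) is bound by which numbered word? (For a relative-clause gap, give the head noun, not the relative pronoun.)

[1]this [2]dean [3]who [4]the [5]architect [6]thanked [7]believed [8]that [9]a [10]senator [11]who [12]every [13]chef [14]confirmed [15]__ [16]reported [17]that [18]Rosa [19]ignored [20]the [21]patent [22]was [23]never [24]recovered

The gap at 15 is the subject of "reported", inside a relative clause.
The relative pronoun is "who" (word 11); it is bound by the head noun immediately before it.
Its filler is the head noun "senator", at word 10.

10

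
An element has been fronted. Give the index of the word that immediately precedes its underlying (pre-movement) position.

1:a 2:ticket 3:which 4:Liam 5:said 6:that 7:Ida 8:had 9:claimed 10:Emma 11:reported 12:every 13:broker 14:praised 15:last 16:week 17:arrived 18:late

14

The displaced element is "a ticket" (word 2).
It is linked across 3 clause boundaries (that → Ø → Ø).
It functions as the direct object of "praised", so the gap sits immediately after word 14 ("praised").
Base order: Liam said that Ida had claimed Emma reported every broker praised a ticket last week.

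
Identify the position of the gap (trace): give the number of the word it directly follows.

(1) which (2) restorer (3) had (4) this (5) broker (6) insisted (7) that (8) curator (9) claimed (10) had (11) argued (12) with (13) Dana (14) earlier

The displaced element is "which restorer" (word 2).
It is linked across 2 clause boundaries (Ø → Ø).
It functions as the subject of "argued", so the gap sits immediately after word 9 ("claimed").
Base order: This broker had insisted that curator claimed which restorer had argued with Dana earlier.

9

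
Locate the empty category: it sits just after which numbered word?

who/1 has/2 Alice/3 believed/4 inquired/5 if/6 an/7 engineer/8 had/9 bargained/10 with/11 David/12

The displaced element is "who" (word 1).
It is linked across 1 clause boundary (Ø).
It functions as the subject of "inquired", so the gap sits immediately after word 4 ("believed").
Base order: Alice has believed that who inquired if an engineer had bargained with David.

4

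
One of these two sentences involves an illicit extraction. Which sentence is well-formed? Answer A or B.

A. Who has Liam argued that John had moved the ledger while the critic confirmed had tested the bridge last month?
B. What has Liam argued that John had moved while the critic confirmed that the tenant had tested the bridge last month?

B

In A, the wh-phrase is extracted from inside an adjunct island (introduced by "while"), which blocks movement.
In B, the extraction path crosses only that-complement boundaries, which are transparent.
So B is grammatical.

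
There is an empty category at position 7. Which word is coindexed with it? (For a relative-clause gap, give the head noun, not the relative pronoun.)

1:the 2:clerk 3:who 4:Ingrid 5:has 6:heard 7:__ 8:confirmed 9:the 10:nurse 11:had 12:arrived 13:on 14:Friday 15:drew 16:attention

The gap at 7 is the subject of "confirmed", inside a relative clause.
The relative pronoun is "who" (word 3); it is bound by the head noun immediately before it.
Its filler is the head noun "clerk", at word 2.

2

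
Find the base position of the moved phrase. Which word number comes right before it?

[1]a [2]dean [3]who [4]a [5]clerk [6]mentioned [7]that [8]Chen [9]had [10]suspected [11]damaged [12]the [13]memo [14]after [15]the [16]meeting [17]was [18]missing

10

The displaced element is "a dean" (word 2).
It is linked across 2 clause boundaries (that → Ø).
It functions as the subject of "damaged", so the gap sits immediately after word 10 ("suspected").
Base order: A clerk mentioned that Chen had suspected that a dean damaged the memo after the meeting.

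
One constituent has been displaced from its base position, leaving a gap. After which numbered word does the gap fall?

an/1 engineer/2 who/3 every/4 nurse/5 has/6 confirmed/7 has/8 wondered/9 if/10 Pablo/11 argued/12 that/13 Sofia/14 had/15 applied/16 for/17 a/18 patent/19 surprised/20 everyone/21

The displaced element is "an engineer" (word 2).
It is linked across 1 clause boundary (Ø).
It functions as the subject of "wondered", so the gap sits immediately after word 7 ("confirmed").
Base order: Every nurse has confirmed that an engineer has wondered if Pablo argued that Sofia had applied for a patent.

7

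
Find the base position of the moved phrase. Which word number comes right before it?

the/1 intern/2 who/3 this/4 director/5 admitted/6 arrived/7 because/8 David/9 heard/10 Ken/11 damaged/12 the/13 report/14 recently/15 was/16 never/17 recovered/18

The displaced element is "the intern" (word 2).
It is linked across 1 clause boundary (Ø).
It functions as the subject of "arrived", so the gap sits immediately after word 6 ("admitted").
Base order: This director admitted that the intern arrived because David heard Ken damaged the report recently.

6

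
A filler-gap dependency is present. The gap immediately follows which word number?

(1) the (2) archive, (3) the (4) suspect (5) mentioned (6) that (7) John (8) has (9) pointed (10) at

10

The displaced element is "the archive" (word 2).
It is linked across 1 clause boundary (that).
It functions as the object of the preposition "at" of "pointed", so the gap sits immediately after word 10 ("at").
Base order: The suspect mentioned that John has pointed at the archive.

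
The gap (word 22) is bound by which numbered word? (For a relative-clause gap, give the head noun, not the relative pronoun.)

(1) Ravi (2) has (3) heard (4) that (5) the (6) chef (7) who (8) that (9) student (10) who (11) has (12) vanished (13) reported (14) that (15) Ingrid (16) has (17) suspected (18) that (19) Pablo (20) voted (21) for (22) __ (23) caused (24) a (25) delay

The gap at 22 is the prepositional object of "voted", inside a relative clause.
The relative pronoun is "who" (word 7); it is bound by the head noun immediately before it.
Its filler is the head noun "chef", at word 6.

6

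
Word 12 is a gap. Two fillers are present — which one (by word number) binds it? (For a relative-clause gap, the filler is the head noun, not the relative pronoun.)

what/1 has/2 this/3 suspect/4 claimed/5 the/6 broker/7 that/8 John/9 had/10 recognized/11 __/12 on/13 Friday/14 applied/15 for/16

The marked gap is inside the relative clause, the direct object of "recognized".
Its filler is the head noun "broker" (via "that"), at word 7.
(The other dependency links word 1 to a gap after word 16.)

7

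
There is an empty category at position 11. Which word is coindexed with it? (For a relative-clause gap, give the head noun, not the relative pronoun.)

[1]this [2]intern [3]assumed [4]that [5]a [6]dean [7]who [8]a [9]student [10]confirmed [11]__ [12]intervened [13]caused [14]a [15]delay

The gap at 11 is the subject of "intervened", inside a relative clause.
The relative pronoun is "who" (word 7); it is bound by the head noun immediately before it.
Its filler is the head noun "dean", at word 6.

6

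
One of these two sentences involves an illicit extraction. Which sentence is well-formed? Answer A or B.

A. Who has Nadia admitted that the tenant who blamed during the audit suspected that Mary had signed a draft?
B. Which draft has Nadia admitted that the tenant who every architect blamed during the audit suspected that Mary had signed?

B

In A, the wh-phrase is extracted from inside a complex-NP island (relative clause) (introduced by "who"), which blocks movement.
In B, the extraction path crosses only that-complement boundaries, which are transparent.
So B is grammatical.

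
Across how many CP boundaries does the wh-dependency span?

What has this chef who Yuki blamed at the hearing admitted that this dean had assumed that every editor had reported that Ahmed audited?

"what" is extracted from the object of "audited".
Boundaries crossed, outermost first: [that], [that], [that] — 3 in total.

3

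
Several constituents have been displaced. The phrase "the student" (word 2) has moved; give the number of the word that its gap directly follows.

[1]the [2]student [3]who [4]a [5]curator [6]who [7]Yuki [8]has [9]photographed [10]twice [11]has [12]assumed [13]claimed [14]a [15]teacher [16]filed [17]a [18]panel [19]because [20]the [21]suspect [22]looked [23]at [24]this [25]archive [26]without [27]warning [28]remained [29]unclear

12

The displaced element is "the student" (word 2).
It is linked across 1 clause boundary (Ø).
It functions as the subject of "claimed", so the gap sits immediately after word 12 ("assumed").
Base order: A curator who Yuki has photographed twice has assumed that the student claimed a teacher filed a panel because the suspect looked at this archive without warning.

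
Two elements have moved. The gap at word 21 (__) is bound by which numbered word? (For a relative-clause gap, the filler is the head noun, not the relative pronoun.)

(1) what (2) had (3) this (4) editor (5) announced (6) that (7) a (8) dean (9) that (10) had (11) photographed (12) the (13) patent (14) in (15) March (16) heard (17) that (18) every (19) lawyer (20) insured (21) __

The marked gap is the direct object of "insured".
Its filler is the fronted wh-phrase "what", at word 1.
(The other dependency links word 8 to a gap after word 9.)

1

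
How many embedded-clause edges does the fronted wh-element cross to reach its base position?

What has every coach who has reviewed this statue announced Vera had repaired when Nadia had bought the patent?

1

"what" is extracted from the object of "repaired".
Boundaries crossed, outermost first: [Ø] — 1 in total.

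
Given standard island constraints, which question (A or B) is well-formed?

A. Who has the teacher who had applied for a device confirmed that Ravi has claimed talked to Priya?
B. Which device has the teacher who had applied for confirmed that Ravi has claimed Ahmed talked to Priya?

In B, the wh-phrase is extracted from inside a complex-NP island (relative clause) (introduced by "who"), which blocks movement.
In A, the extraction path crosses only that-complement boundaries, which are transparent.
So A is grammatical.

A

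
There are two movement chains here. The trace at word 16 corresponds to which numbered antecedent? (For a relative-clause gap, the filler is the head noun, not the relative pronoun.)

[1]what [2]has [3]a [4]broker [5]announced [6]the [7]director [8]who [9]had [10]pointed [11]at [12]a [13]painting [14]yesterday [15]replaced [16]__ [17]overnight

1

The marked gap is the direct object of "replaced".
Its filler is the fronted wh-phrase "what", at word 1.
(The other dependency links word 7 to a gap after word 8.)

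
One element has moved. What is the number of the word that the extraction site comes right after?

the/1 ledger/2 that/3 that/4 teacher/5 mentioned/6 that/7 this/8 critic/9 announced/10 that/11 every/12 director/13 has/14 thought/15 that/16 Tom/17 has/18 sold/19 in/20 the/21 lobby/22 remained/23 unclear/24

The displaced element is "the ledger" (word 2).
It is linked across 3 clause boundaries (that → that → that).
It functions as the direct object of "sold", so the gap sits immediately after word 19 ("sold").
Base order: That teacher mentioned that this critic announced that every director has thought that Tom has sold the ledger in the lobby.

19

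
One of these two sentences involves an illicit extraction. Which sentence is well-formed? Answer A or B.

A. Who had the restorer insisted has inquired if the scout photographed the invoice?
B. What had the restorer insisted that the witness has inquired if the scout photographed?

In B, the wh-phrase is extracted from inside a wh-island (introduced by "if"), which blocks movement.
In A, the extraction path crosses only that-complement boundaries, which are transparent.
So A is grammatical.

A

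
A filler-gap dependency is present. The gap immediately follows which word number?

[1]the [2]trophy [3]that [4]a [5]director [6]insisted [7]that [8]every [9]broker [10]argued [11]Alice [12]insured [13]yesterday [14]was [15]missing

12

The displaced element is "the trophy" (word 2).
It is linked across 2 clause boundaries (that → Ø).
It functions as the direct object of "insured", so the gap sits immediately after word 12 ("insured").
Base order: A director insisted that every broker argued Alice insured the trophy yesterday.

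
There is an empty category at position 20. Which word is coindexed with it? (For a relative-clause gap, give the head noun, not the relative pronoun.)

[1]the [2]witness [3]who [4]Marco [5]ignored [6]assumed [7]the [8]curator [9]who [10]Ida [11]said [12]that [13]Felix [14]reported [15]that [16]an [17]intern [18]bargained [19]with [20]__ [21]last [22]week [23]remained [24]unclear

The gap at 20 is the prepositional object of "bargained", inside a relative clause.
The relative pronoun is "who" (word 9); it is bound by the head noun immediately before it.
Its filler is the head noun "curator", at word 8.

8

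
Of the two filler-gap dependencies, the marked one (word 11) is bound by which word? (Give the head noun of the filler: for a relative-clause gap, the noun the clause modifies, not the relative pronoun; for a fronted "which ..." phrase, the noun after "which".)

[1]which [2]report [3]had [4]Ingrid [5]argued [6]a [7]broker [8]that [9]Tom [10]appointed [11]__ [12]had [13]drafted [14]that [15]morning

The marked gap is inside the relative clause, the direct object of "appointed".
Its filler is the head noun "broker" (via "that"), at word 7.
(The other dependency links word 2 to a gap after word 13.)

7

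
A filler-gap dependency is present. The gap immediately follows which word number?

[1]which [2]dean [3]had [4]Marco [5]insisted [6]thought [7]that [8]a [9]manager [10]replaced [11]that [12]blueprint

The displaced element is "which dean" (word 2).
It is linked across 1 clause boundary (Ø).
It functions as the subject of "thought", so the gap sits immediately after word 5 ("insisted").
Base order: Marco had insisted that which dean thought that a manager replaced that blueprint.

5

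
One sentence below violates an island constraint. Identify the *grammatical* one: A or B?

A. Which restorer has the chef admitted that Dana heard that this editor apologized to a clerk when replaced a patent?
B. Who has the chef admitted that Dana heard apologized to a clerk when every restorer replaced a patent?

B

In A, the wh-phrase is extracted from inside an adjunct island (introduced by "when"), which blocks movement.
In B, the extraction path crosses only that-complement boundaries, which are transparent.
So B is grammatical.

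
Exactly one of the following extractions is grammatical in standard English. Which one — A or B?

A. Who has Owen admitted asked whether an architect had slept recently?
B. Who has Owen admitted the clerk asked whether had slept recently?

In B, the wh-phrase is extracted from inside a wh-island (introduced by "whether"), which blocks movement.
In A, the extraction path crosses only that-complement boundaries, which are transparent.
So A is grammatical.

A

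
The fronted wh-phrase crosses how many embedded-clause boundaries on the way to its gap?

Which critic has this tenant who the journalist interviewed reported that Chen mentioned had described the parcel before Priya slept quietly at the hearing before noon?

"which critic" is extracted from the subject of "described".
Boundaries crossed, outermost first: [that], [Ø] — 2 in total.

2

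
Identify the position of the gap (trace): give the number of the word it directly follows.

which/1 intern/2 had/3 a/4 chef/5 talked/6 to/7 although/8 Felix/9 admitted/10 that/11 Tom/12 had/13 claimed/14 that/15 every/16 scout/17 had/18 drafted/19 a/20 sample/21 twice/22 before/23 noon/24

The displaced element is "which intern" (word 2).
It functions as the object of the preposition "to" of "talked", so the gap sits immediately after word 7 ("to").
Base order: A chef had talked to which intern although Felix admitted that Tom had claimed that every scout had drafted a sample twice before noon.

7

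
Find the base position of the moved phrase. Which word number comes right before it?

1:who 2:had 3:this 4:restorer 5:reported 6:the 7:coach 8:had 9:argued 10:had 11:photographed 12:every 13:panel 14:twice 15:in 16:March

The displaced element is "who" (word 1).
It is linked across 2 clause boundaries (Ø → Ø).
It functions as the subject of "photographed", so the gap sits immediately after word 9 ("argued").
Base order: This restorer had reported the coach had argued that who had photographed every panel twice in March.

9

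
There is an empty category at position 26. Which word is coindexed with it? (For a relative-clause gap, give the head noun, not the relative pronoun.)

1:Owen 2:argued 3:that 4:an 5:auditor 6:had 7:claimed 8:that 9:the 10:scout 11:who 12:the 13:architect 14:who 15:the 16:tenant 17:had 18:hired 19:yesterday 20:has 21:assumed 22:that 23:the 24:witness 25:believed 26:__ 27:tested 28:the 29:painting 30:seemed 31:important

10

The gap at 26 is the subject of "tested", inside a relative clause.
The relative pronoun is "who" (word 11); it is bound by the head noun immediately before it.
Its filler is the head noun "scout", at word 10.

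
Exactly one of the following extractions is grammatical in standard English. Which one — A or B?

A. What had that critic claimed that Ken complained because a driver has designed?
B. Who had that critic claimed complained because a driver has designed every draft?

B

In A, the wh-phrase is extracted from inside an adjunct island (introduced by "because"), which blocks movement.
In B, the extraction path crosses only that-complement boundaries, which are transparent.
So B is grammatical.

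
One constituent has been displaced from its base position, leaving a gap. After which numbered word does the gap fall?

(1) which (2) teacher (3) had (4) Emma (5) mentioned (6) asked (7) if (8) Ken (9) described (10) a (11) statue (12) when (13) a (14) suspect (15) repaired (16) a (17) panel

5

The displaced element is "which teacher" (word 2).
It is linked across 1 clause boundary (Ø).
It functions as the subject of "asked", so the gap sits immediately after word 5 ("mentioned").
Base order: Emma had mentioned that which teacher asked if Ken described a statue when a suspect repaired a panel.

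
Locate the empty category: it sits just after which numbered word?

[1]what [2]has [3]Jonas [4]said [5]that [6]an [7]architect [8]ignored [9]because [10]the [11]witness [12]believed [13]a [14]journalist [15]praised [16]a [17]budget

The displaced element is "what" (word 1).
It is linked across 1 clause boundary (that).
It functions as the direct object of "ignored", so the gap sits immediately after word 8 ("ignored").
Base order: Jonas has said that an architect ignored what because the witness believed a journalist praised a budget.

8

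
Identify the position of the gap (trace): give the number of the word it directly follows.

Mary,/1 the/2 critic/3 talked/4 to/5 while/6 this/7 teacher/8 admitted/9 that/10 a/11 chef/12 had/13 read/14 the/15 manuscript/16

5

The displaced element is "Mary" (word 1).
It functions as the object of the preposition "to" of "talked", so the gap sits immediately after word 5 ("to").
Base order: The critic talked to Mary while this teacher admitted that a chef had read the manuscript.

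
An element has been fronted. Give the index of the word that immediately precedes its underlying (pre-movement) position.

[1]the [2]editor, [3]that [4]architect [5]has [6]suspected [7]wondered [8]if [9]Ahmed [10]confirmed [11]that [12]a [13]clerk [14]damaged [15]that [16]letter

The displaced element is "the editor" (word 2).
It is linked across 1 clause boundary (Ø).
It functions as the subject of "wondered", so the gap sits immediately after word 6 ("suspected").
Base order: That architect has suspected that the editor wondered if Ahmed confirmed that a clerk damaged that letter.

6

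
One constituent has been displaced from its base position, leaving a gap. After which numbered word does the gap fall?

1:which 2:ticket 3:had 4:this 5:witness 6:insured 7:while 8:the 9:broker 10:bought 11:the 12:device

6

The displaced element is "which ticket" (word 2).
It functions as the direct object of "insured", so the gap sits immediately after word 6 ("insured").
Base order: This witness had insured which ticket while the broker bought the device.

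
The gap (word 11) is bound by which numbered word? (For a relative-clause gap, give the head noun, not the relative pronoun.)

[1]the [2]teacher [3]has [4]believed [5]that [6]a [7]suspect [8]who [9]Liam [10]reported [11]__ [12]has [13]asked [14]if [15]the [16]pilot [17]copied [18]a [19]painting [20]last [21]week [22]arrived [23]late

The gap at 11 is the subject of "asked", inside a relative clause.
The relative pronoun is "who" (word 8); it is bound by the head noun immediately before it.
Its filler is the head noun "suspect", at word 7.

7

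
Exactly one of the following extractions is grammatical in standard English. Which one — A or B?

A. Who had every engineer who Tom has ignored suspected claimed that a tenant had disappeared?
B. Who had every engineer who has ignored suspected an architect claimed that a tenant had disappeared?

In B, the wh-phrase is extracted from inside a complex-NP island (relative clause) (introduced by "who"), which blocks movement.
In A, the extraction path crosses only that-complement boundaries, which are transparent.
So A is grammatical.

A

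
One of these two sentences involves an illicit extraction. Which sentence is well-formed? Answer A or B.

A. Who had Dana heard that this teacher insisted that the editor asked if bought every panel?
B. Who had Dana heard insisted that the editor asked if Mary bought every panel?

In A, the wh-phrase is extracted from inside a wh-island (introduced by "if"), which blocks movement.
In B, the extraction path crosses only that-complement boundaries, which are transparent.
So B is grammatical.

B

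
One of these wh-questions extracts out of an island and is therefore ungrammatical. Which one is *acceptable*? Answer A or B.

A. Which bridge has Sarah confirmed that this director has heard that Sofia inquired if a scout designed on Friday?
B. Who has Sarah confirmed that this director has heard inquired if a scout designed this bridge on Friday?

B

In A, the wh-phrase is extracted from inside a wh-island (introduced by "if"), which blocks movement.
In B, the extraction path crosses only that-complement boundaries, which are transparent.
So B is grammatical.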